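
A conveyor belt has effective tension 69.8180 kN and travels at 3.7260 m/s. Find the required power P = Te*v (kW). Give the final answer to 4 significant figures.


P = Te * v = 69.8180 * 3.7260
P = 260.1 kW


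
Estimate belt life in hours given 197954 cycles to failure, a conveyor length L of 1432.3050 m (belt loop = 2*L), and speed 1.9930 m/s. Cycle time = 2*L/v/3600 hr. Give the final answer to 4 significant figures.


cycle_time = 2 * 1432.3050 / 1.9930 / 3600 = 0.39926 hr
life = 197954 * 0.39926 = 79040 hours


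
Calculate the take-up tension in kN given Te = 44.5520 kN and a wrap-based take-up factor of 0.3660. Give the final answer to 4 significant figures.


T_tu = 44.5520 * 0.3660
T_tu = 16.31 kN


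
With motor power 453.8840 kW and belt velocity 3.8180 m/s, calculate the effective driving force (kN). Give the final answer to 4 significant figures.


Te = P / v = 453.8840 / 3.8180
Te = 118.9 kN


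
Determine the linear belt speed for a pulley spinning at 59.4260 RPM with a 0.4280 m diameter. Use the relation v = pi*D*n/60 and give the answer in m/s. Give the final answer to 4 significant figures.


v = pi * 0.4280 * 59.4260 / 60
v = 1.332 m/s


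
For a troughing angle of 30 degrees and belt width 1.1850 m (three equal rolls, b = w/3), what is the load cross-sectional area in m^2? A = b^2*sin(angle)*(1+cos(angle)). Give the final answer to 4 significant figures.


b = 1.1850/3 = 0.395 m
A = 0.395^2 * sin(30 deg) * (1 + cos(30 deg))
A = 0.1456 m^2


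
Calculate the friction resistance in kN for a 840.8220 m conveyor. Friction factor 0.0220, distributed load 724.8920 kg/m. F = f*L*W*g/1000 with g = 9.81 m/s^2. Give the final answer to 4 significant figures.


F = 0.0220 * 840.8220 * 724.8920 * 9.81 / 1000
F = 131.5 kN


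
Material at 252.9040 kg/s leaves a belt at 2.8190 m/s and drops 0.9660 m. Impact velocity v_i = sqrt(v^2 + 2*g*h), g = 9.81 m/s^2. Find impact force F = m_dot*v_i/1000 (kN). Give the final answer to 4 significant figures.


v_i = sqrt(2.8190^2 + 2*9.81*0.9660) = 5.18649 m/s
F = 252.9040 * 5.18649 / 1000
F = 1.312 kN


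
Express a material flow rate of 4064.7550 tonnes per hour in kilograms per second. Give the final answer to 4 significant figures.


m_dot = 4064.7550 * 1000 / 3600
m_dot = 1129 kg/s


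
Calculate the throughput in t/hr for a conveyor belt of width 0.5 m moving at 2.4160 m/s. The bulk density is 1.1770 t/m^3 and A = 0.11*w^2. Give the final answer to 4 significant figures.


A = 0.11 * 0.5^2 = 0.0275 m^2
C = 0.0275 * 2.4160 * 1.1770 * 3600
C = 281.5 t/hr


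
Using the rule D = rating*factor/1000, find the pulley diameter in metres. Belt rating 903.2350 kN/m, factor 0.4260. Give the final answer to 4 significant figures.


D = 903.2350 * 0.4260 / 1000
D = 0.3848 m


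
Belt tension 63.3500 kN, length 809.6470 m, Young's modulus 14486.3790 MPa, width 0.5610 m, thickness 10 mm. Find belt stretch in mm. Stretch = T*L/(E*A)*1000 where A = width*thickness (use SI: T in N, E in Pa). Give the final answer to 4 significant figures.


A = 0.5610 * 0.01 = 0.00561 m^2
Stretch = 63.3500*1000 * 809.6470 / (14486.3790e6 * 0.00561) * 1000
Stretch = 631.1 mm


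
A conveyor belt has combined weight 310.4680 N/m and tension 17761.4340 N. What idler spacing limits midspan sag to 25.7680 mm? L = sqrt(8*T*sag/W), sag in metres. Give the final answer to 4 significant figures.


sag = 25.7680/1000 = 0.025768 m
L = sqrt(8 * 17761.4340 * 0.025768 / 310.4680)
L = 3.434 m


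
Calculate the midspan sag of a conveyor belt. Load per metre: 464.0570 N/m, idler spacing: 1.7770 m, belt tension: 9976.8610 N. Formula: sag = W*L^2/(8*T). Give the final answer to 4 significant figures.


sag = 464.0570 * 1.7770^2 / (8 * 9976.8610)
sag = 0.01836 m


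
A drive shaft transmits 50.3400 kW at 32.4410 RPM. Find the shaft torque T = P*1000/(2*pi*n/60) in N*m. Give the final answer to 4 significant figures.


omega = 2*pi*32.4410/60 = 3.39721 rad/s
T = 50.3400*1000 / 3.39721
T = 14820 N*m


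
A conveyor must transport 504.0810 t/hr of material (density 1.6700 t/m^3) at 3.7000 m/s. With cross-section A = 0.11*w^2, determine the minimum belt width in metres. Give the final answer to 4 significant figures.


A_req = 504.0810 / (3.7000 * 1.6700 * 3600) = 0.022661 m^2
w = sqrt(0.022661 / 0.11)
w = 0.4539 m


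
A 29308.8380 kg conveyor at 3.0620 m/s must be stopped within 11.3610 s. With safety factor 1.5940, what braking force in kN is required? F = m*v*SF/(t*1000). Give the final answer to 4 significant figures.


F = 29308.8380 * 3.0620 / 11.3610 * 1.5940 / 1000
F = 12.59 kN


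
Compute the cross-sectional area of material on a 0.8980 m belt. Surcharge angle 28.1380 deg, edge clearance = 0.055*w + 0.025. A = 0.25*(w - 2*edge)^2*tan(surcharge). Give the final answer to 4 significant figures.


edge = 0.055*0.8980 + 0.025 = 0.07439 m
ew = 0.8980 - 2*0.07439 = 0.74922 m
A = 0.25 * 0.74922^2 * tan(28.1380 deg)
A = 0.07505 m^2


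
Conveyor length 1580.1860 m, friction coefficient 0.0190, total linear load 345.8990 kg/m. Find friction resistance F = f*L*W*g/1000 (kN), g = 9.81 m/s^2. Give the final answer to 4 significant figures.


F = 0.0190 * 1580.1860 * 345.8990 * 9.81 / 1000
F = 101.9 kN


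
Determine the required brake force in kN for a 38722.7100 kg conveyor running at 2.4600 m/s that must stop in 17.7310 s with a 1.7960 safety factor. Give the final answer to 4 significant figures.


F = 38722.7100 * 2.4600 / 17.7310 * 1.7960 / 1000
F = 9.649 kN


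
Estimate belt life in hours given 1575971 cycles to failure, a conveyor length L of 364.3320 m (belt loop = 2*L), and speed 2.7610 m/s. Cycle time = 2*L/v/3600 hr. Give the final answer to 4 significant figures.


cycle_time = 2 * 364.3320 / 2.7610 / 3600 = 0.0733092 hr
life = 1575971 * 0.0733092 = 115500 hours


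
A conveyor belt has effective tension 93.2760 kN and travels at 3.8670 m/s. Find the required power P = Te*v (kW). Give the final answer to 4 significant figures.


P = Te * v = 93.2760 * 3.8670
P = 360.7 kW


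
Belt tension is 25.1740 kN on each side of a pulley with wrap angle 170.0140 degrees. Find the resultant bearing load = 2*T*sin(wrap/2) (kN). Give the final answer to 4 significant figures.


F = 2 * 25.1740 * sin(170.0140/2 deg)
F = 50.16 kN


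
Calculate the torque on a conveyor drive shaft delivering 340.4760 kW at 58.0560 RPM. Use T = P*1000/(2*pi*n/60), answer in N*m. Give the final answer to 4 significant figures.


omega = 2*pi*58.0560/60 = 6.07961 rad/s
T = 340.4760*1000 / 6.07961
T = 56000 N*m


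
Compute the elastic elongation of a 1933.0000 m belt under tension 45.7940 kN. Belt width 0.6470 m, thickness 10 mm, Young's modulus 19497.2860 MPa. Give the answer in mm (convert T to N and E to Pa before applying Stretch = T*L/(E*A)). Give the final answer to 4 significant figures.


A = 0.6470 * 0.01 = 0.00647 m^2
Stretch = 45.7940*1000 * 1933.0000 / (19497.2860e6 * 0.00647) * 1000
Stretch = 701.7 mm


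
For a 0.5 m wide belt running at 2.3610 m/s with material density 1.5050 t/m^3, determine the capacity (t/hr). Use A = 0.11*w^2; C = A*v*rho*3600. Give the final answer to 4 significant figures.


A = 0.11 * 0.5^2 = 0.0275 m^2
C = 0.0275 * 2.3610 * 1.5050 * 3600
C = 351.8 t/hr


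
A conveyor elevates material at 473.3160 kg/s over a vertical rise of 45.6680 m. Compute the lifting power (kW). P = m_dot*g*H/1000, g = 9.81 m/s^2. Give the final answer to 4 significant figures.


P = 473.3160 * 9.81 * 45.6680 / 1000
P = 212.0 kW


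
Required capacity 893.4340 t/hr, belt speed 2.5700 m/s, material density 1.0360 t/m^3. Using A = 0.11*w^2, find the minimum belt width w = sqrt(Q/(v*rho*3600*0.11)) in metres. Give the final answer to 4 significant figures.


A_req = 893.4340 / (2.5700 * 1.0360 * 3600) = 0.093211 m^2
w = sqrt(0.093211 / 0.11)
w = 0.9205 m


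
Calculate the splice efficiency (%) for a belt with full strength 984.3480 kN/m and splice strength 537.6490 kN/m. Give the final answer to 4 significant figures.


Eff = 537.6490 / 984.3480 * 100
Eff = 54.62 %


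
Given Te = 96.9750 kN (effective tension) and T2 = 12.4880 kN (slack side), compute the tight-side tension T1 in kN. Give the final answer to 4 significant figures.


T1 = Te + T2 = 96.9750 + 12.4880
T1 = 109.5 kN


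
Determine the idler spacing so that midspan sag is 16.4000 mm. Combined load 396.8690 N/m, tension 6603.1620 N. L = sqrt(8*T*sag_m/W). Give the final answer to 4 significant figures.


sag = 16.4000/1000 = 0.016400 m
L = sqrt(8 * 6603.1620 * 0.016400 / 396.8690)
L = 1.477 m


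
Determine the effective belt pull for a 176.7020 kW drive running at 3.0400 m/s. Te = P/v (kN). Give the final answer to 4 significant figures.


Te = P / v = 176.7020 / 3.0400
Te = 58.13 kN


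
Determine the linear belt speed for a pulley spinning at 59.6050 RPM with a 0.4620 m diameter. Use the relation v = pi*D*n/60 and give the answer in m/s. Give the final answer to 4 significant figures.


v = pi * 0.4620 * 59.6050 / 60
v = 1.442 m/s


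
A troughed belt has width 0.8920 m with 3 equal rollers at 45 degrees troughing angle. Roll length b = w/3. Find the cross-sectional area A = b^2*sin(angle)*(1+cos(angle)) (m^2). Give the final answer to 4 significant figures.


b = 0.8920/3 = 0.297333 m
A = 0.297333^2 * sin(45 deg) * (1 + cos(45 deg))
A = 0.1067 m^2


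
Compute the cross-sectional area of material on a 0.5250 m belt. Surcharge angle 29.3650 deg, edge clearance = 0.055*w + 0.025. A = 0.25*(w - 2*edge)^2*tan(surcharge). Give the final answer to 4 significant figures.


edge = 0.055*0.5250 + 0.025 = 0.053875 m
ew = 0.5250 - 2*0.053875 = 0.41725 m
A = 0.25 * 0.41725^2 * tan(29.3650 deg)
A = 0.02449 m^2


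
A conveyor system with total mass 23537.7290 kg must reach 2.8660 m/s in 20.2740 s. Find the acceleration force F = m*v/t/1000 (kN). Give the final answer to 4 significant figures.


F = 23537.7290 * 2.8660 / 20.2740 / 1000
F = 3.327 kN


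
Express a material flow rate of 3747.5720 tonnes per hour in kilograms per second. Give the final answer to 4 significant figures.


m_dot = 3747.5720 * 1000 / 3600
m_dot = 1041 kg/s


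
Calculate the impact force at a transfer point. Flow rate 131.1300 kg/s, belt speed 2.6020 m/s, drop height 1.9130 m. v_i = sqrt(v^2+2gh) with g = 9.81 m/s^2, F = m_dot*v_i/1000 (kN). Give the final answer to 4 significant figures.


v_i = sqrt(2.6020^2 + 2*9.81*1.9130) = 6.65608 m/s
F = 131.1300 * 6.65608 / 1000
F = 0.8728 kN


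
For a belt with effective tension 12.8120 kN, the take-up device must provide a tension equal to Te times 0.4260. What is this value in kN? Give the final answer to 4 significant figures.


T_tu = 12.8120 * 0.4260
T_tu = 5.458 kN


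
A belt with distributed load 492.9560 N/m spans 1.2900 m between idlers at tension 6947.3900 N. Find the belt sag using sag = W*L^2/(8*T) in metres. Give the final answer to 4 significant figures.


sag = 492.9560 * 1.2900^2 / (8 * 6947.3900)
sag = 0.01476 m


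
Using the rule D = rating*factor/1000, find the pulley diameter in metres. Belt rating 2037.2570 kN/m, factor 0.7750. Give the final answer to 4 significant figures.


D = 2037.2570 * 0.7750 / 1000
D = 1.579 m


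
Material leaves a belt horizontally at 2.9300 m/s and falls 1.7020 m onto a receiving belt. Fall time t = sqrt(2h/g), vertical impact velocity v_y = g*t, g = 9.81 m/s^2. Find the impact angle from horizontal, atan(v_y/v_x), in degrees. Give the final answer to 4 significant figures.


t = sqrt(2*1.7020/9.81) = 0.589061 s
v_y = 9.81 * 0.589061 = 5.77869 m/s
angle = atan(5.77869 / 2.9300) = 63.11 deg


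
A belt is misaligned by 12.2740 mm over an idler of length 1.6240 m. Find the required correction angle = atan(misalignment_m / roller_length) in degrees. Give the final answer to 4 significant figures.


misalign_m = 12.2740 / 1000 = 0.012274 m
angle = atan(0.012274 / 1.6240)
angle = 0.4330 deg


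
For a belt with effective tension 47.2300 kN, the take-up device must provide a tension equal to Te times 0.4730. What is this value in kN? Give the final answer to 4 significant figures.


T_tu = 47.2300 * 0.4730
T_tu = 22.34 kN


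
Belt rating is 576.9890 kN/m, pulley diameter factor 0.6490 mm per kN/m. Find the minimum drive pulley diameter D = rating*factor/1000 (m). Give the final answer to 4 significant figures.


D = 576.9890 * 0.6490 / 1000
D = 0.3745 m


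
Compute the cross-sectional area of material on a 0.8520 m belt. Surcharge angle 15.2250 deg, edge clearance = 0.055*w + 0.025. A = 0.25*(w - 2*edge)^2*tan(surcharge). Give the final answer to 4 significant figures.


edge = 0.055*0.8520 + 0.025 = 0.07186 m
ew = 0.8520 - 2*0.07186 = 0.70828 m
A = 0.25 * 0.70828^2 * tan(15.2250 deg)
A = 0.03413 m^2


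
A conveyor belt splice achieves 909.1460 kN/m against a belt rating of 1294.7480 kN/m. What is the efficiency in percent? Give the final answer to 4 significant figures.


Eff = 909.1460 / 1294.7480 * 100
Eff = 70.22 %


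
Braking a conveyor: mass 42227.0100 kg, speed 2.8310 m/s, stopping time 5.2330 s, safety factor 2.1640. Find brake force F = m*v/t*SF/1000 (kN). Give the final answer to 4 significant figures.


F = 42227.0100 * 2.8310 / 5.2330 * 2.1640 / 1000
F = 49.44 kN


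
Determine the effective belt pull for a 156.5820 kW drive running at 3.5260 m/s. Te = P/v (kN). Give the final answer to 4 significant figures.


Te = P / v = 156.5820 / 3.5260
Te = 44.41 kN


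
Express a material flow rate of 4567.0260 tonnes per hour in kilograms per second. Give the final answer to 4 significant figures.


m_dot = 4567.0260 * 1000 / 3600
m_dot = 1269 kg/s


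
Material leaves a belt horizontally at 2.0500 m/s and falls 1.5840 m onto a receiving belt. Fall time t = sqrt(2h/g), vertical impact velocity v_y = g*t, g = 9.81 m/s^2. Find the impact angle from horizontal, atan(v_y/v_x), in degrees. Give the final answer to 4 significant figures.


t = sqrt(2*1.5840/9.81) = 0.568274 s
v_y = 9.81 * 0.568274 = 5.57477 m/s
angle = atan(5.57477 / 2.0500) = 69.81 deg


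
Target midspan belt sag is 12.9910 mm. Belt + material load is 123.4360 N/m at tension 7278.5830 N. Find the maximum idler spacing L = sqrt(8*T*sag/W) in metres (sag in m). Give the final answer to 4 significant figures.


sag = 12.9910/1000 = 0.012991 m
L = sqrt(8 * 7278.5830 * 0.012991 / 123.4360)
L = 2.476 m


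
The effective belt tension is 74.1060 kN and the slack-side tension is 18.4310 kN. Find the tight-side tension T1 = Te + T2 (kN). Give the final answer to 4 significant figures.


T1 = Te + T2 = 74.1060 + 18.4310
T1 = 92.54 kN


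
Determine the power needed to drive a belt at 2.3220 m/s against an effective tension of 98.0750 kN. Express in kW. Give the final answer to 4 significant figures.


P = Te * v = 98.0750 * 2.3220
P = 227.7 kW


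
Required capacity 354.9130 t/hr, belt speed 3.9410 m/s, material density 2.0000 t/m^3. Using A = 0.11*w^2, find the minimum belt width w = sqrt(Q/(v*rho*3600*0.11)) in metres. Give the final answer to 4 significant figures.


A_req = 354.9130 / (3.9410 * 2.0000 * 3600) = 0.0125079 m^2
w = sqrt(0.0125079 / 0.11)
w = 0.3372 m


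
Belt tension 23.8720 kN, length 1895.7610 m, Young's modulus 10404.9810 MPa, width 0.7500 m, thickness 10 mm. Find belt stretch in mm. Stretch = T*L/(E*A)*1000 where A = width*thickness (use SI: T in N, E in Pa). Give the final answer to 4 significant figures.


A = 0.7500 * 0.01 = 0.00750 m^2
Stretch = 23.8720*1000 * 1895.7610 / (10404.9810e6 * 0.00750) * 1000
Stretch = 579.9 mm


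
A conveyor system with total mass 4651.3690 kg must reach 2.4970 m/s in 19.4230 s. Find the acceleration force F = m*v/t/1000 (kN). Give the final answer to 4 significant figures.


F = 4651.3690 * 2.4970 / 19.4230 / 1000
F = 0.5980 kN


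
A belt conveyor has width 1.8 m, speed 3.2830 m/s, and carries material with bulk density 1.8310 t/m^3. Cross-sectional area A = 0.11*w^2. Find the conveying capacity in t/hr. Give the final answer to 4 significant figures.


A = 0.11 * 1.8^2 = 0.3564 m^2
C = 0.3564 * 3.2830 * 1.8310 * 3600
C = 7713 t/hr


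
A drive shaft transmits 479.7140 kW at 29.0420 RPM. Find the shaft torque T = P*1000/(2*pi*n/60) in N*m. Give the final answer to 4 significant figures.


omega = 2*pi*29.0420/60 = 3.04127 rad/s
T = 479.7140*1000 / 3.04127
T = 157700 N*m


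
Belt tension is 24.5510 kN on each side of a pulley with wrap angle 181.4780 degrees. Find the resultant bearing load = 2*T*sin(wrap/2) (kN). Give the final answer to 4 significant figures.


F = 2 * 24.5510 * sin(181.4780/2 deg)
F = 49.10 kN


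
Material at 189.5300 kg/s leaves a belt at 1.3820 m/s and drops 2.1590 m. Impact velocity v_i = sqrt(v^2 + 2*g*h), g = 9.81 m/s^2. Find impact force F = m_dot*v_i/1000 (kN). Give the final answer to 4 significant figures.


v_i = sqrt(1.3820^2 + 2*9.81*2.1590) = 6.65353 m/s
F = 189.5300 * 6.65353 / 1000
F = 1.261 kN


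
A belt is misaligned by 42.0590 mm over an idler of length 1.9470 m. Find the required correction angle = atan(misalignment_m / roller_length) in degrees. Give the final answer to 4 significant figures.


misalign_m = 42.0590 / 1000 = 0.042059 m
angle = atan(0.042059 / 1.9470)
angle = 1.238 deg


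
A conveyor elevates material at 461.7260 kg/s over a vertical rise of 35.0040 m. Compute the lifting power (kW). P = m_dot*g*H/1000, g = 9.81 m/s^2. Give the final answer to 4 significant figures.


P = 461.7260 * 9.81 * 35.0040 / 1000
P = 158.6 kW


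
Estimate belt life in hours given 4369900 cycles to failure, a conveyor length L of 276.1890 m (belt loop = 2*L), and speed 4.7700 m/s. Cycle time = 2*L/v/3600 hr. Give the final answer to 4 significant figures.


cycle_time = 2 * 276.1890 / 4.7700 / 3600 = 0.0321674 hr
life = 4369900 * 0.0321674 = 140600 hours


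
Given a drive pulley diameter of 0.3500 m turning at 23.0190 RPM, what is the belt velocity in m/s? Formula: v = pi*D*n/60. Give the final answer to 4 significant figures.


v = pi * 0.3500 * 23.0190 / 60
v = 0.4218 m/s


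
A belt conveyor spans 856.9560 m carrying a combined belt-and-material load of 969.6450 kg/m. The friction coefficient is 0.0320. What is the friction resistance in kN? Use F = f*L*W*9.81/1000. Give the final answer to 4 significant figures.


F = 0.0320 * 856.9560 * 969.6450 * 9.81 / 1000
F = 260.8 kN


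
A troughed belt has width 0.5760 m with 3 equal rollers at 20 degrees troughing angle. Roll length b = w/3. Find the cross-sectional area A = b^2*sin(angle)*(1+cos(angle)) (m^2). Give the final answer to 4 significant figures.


b = 0.5760/3 = 0.192 m
A = 0.192^2 * sin(20 deg) * (1 + cos(20 deg))
A = 0.02446 m^2


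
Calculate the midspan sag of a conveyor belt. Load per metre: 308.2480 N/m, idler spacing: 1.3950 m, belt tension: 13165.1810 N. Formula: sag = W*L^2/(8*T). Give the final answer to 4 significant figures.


sag = 308.2480 * 1.3950^2 / (8 * 13165.1810)
sag = 0.005696 m


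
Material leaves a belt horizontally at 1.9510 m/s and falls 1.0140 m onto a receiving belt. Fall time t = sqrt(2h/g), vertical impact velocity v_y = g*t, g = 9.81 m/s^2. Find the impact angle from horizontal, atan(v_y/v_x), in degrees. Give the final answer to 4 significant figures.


t = sqrt(2*1.0140/9.81) = 0.454673 s
v_y = 9.81 * 0.454673 = 4.46034 m/s
angle = atan(4.46034 / 1.9510) = 66.37 deg


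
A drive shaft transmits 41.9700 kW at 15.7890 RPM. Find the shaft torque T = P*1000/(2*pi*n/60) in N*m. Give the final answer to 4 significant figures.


omega = 2*pi*15.7890/60 = 1.65342 rad/s
T = 41.9700*1000 / 1.65342
T = 25380 N*m


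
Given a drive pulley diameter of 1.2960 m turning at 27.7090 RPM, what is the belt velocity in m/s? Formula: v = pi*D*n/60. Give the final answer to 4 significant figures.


v = pi * 1.2960 * 27.7090 / 60
v = 1.880 m/s


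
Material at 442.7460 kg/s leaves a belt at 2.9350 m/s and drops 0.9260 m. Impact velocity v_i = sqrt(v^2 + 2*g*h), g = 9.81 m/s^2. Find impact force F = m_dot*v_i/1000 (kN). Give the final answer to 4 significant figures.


v_i = sqrt(2.9350^2 + 2*9.81*0.9260) = 5.17517 m/s
F = 442.7460 * 5.17517 / 1000
F = 2.291 kN


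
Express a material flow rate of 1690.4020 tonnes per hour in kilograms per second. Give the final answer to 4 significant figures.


m_dot = 1690.4020 * 1000 / 3600
m_dot = 469.6 kg/s


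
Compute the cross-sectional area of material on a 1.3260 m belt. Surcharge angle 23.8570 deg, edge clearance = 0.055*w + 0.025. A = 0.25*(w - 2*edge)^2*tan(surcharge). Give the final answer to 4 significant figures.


edge = 0.055*1.3260 + 0.025 = 0.09793 m
ew = 1.3260 - 2*0.09793 = 1.13014 m
A = 0.25 * 1.13014^2 * tan(23.8570 deg)
A = 0.1412 m^2


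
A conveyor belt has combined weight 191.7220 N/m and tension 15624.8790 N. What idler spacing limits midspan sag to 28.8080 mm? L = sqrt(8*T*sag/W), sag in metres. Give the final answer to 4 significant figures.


sag = 28.8080/1000 = 0.028808 m
L = sqrt(8 * 15624.8790 * 0.028808 / 191.7220)
L = 4.334 m


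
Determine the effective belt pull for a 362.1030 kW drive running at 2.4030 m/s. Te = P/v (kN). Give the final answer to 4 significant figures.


Te = P / v = 362.1030 / 2.4030
Te = 150.7 kN


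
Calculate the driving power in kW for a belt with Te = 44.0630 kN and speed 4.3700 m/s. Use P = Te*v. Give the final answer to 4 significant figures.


P = Te * v = 44.0630 * 4.3700
P = 192.6 kW


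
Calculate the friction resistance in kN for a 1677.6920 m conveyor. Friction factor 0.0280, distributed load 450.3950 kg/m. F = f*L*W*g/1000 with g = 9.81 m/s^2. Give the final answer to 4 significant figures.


F = 0.0280 * 1677.6920 * 450.3950 * 9.81 / 1000
F = 207.6 kN


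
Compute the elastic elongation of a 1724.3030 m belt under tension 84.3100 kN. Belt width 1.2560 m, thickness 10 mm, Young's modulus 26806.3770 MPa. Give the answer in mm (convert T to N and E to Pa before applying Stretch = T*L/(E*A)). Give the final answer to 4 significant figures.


A = 1.2560 * 0.01 = 0.01256 m^2
Stretch = 84.3100*1000 * 1724.3030 / (26806.3770e6 * 0.01256) * 1000
Stretch = 431.8 mm


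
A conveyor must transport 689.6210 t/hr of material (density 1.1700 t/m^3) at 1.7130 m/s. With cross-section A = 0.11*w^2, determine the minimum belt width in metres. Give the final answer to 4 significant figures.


A_req = 689.6210 / (1.7130 * 1.1700 * 3600) = 0.0955795 m^2
w = sqrt(0.0955795 / 0.11)
w = 0.9322 m


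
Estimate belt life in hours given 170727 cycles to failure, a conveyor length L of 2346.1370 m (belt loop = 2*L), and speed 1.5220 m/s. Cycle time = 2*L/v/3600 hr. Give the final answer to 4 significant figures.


cycle_time = 2 * 2346.1370 / 1.5220 / 3600 = 0.856379 hr
life = 170727 * 0.856379 = 146200 hours


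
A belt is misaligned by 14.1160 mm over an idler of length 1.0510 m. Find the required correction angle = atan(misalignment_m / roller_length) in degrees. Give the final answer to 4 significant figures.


misalign_m = 14.1160 / 1000 = 0.014116 m
angle = atan(0.014116 / 1.0510)
angle = 0.7695 deg


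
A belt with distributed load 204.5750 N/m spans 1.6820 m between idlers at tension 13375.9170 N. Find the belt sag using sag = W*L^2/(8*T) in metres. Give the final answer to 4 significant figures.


sag = 204.5750 * 1.6820^2 / (8 * 13375.9170)
sag = 0.005409 m


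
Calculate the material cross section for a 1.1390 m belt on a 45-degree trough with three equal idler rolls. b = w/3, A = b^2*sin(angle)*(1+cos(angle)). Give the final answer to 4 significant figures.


b = 1.1390/3 = 0.379667 m
A = 0.379667^2 * sin(45 deg) * (1 + cos(45 deg))
A = 0.1740 m^2


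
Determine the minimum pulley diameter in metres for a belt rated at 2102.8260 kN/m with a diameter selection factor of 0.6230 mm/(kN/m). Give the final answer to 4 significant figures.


D = 2102.8260 * 0.6230 / 1000
D = 1.310 m


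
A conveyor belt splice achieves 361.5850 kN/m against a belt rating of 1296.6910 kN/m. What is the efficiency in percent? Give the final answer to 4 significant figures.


Eff = 361.5850 / 1296.6910 * 100
Eff = 27.89 %


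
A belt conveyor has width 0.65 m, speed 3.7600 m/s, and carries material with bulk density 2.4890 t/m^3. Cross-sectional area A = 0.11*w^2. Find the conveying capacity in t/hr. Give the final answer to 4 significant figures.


A = 0.11 * 0.65^2 = 0.046475 m^2
C = 0.046475 * 3.7600 * 2.4890 * 3600
C = 1566 t/hr


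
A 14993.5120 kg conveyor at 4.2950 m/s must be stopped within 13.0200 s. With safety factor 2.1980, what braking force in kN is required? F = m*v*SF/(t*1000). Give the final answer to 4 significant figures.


F = 14993.5120 * 4.2950 / 13.0200 * 2.1980 / 1000
F = 10.87 kN


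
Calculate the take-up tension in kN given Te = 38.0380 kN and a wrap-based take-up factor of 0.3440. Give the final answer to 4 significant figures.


T_tu = 38.0380 * 0.3440
T_tu = 13.09 kN


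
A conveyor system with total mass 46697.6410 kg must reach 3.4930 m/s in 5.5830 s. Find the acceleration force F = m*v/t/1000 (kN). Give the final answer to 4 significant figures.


F = 46697.6410 * 3.4930 / 5.5830 / 1000
F = 29.22 kN


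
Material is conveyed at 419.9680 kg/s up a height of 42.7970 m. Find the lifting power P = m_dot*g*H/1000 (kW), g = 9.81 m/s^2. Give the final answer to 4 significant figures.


P = 419.9680 * 9.81 * 42.7970 / 1000
P = 176.3 kW


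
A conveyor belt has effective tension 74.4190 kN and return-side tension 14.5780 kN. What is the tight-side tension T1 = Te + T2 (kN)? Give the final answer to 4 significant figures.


T1 = Te + T2 = 74.4190 + 14.5780
T1 = 89.00 kN


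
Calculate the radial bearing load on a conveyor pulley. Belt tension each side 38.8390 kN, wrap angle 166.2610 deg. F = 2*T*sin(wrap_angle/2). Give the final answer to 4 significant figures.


F = 2 * 38.8390 * sin(166.2610/2 deg)
F = 77.12 kN


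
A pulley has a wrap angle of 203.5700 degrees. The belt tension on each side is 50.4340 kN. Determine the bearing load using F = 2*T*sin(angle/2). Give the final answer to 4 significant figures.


F = 2 * 50.4340 * sin(203.5700/2 deg)
F = 98.74 kN


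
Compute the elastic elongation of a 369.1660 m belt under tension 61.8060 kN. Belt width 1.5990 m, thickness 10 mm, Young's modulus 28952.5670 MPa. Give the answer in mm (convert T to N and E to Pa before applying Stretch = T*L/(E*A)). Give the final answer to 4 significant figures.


A = 1.5990 * 0.01 = 0.01599 m^2
Stretch = 61.8060*1000 * 369.1660 / (28952.5670e6 * 0.01599) * 1000
Stretch = 49.29 mm


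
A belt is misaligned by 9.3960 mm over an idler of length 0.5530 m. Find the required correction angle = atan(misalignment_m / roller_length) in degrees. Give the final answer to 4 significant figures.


misalign_m = 9.3960 / 1000 = 0.009396 m
angle = atan(0.009396 / 0.5530)
angle = 0.9734 deg


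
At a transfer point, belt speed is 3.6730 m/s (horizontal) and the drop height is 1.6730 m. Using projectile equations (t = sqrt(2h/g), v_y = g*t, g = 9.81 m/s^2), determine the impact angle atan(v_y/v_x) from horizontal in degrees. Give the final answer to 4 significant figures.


t = sqrt(2*1.6730/9.81) = 0.584021 s
v_y = 9.81 * 0.584021 = 5.72925 m/s
angle = atan(5.72925 / 3.6730) = 57.34 deg


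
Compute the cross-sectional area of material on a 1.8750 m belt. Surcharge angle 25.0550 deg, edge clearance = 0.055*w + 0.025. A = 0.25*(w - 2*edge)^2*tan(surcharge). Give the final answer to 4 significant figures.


edge = 0.055*1.8750 + 0.025 = 0.128125 m
ew = 1.8750 - 2*0.128125 = 1.61875 m
A = 0.25 * 1.61875^2 * tan(25.0550 deg)
A = 0.3062 m^2


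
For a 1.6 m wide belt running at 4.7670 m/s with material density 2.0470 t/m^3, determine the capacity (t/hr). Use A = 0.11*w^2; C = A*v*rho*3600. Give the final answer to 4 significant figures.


A = 0.11 * 1.6^2 = 0.2816 m^2
C = 0.2816 * 4.7670 * 2.0470 * 3600
C = 9892 t/hr


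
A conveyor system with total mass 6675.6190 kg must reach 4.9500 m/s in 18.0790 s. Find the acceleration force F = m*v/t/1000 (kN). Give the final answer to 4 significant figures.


F = 6675.6190 * 4.9500 / 18.0790 / 1000
F = 1.828 kN


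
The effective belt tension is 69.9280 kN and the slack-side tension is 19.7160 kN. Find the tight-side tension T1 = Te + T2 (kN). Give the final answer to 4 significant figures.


T1 = Te + T2 = 69.9280 + 19.7160
T1 = 89.64 kN


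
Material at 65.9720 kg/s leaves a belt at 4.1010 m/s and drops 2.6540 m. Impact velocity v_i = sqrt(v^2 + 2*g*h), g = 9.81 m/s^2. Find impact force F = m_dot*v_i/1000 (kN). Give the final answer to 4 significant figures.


v_i = sqrt(4.1010^2 + 2*9.81*2.6540) = 8.29998 m/s
F = 65.9720 * 8.29998 / 1000
F = 0.5476 kN


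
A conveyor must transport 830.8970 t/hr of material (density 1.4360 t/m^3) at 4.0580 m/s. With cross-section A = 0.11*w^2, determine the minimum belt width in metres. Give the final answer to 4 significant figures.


A_req = 830.8970 / (4.0580 * 1.4360 * 3600) = 0.0396076 m^2
w = sqrt(0.0396076 / 0.11)
w = 0.6001 m


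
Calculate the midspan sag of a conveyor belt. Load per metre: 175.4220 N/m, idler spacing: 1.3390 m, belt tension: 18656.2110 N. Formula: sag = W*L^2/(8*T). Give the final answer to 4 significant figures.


sag = 175.4220 * 1.3390^2 / (8 * 18656.2110)
sag = 0.002107 m


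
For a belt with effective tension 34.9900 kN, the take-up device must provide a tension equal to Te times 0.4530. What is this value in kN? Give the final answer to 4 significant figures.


T_tu = 34.9900 * 0.4530
T_tu = 15.85 kN


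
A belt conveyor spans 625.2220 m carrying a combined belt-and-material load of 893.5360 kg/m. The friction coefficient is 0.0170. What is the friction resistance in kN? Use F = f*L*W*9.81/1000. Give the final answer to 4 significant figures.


F = 0.0170 * 625.2220 * 893.5360 * 9.81 / 1000
F = 93.17 kN


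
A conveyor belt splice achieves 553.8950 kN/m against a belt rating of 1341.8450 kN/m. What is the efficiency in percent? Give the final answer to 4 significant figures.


Eff = 553.8950 / 1341.8450 * 100
Eff = 41.28 %


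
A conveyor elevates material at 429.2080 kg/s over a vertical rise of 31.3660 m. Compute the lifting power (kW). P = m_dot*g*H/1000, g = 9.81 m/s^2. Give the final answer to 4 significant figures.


P = 429.2080 * 9.81 * 31.3660 / 1000
P = 132.1 kW


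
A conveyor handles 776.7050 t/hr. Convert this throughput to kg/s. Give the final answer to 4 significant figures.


m_dot = 776.7050 * 1000 / 3600
m_dot = 215.8 kg/s


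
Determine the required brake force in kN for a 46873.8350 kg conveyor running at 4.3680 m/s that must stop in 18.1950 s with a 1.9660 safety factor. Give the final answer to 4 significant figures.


F = 46873.8350 * 4.3680 / 18.1950 * 1.9660 / 1000
F = 22.12 kN


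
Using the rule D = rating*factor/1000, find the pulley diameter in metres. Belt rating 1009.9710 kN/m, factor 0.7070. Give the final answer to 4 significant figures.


D = 1009.9710 * 0.7070 / 1000
D = 0.7140 m


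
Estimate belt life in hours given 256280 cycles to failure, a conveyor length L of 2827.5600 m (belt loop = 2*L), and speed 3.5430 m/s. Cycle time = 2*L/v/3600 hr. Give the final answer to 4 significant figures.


cycle_time = 2 * 2827.5600 / 3.5430 / 3600 = 0.443372 hr
life = 256280 * 0.443372 = 113600 hours


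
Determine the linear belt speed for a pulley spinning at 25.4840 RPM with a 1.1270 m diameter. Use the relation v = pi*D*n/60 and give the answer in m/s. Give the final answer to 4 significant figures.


v = pi * 1.1270 * 25.4840 / 60
v = 1.504 m/s


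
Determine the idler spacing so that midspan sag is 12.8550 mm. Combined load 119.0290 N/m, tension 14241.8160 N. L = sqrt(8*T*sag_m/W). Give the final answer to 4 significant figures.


sag = 12.8550/1000 = 0.012855 m
L = sqrt(8 * 14241.8160 * 0.012855 / 119.0290)
L = 3.508 m


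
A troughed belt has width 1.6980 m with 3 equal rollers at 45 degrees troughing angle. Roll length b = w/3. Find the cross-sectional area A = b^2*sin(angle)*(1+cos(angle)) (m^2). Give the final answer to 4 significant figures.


b = 1.6980/3 = 0.566 m
A = 0.566^2 * sin(45 deg) * (1 + cos(45 deg))
A = 0.3867 m^2


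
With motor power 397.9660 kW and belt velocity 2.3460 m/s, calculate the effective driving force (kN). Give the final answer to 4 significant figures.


Te = P / v = 397.9660 / 2.3460
Te = 169.6 kN


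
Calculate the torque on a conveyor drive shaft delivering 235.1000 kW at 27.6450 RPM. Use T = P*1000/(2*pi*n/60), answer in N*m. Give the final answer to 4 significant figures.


omega = 2*pi*27.6450/60 = 2.89498 rad/s
T = 235.1000*1000 / 2.89498
T = 81210 N*m


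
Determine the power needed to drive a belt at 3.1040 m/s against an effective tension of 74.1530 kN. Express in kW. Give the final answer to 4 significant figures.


P = Te * v = 74.1530 * 3.1040
P = 230.2 kW


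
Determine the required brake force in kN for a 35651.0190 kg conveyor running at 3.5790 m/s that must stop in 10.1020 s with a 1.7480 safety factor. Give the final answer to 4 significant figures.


F = 35651.0190 * 3.5790 / 10.1020 * 1.7480 / 1000
F = 22.08 kN


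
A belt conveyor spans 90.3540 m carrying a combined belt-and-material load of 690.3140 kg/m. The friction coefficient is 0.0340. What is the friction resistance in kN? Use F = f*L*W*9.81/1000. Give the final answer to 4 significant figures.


F = 0.0340 * 90.3540 * 690.3140 * 9.81 / 1000
F = 20.80 kN


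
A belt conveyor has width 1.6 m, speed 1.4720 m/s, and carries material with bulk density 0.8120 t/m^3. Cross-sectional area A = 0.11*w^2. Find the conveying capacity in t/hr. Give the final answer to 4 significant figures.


A = 0.11 * 1.6^2 = 0.2816 m^2
C = 0.2816 * 1.4720 * 0.8120 * 3600
C = 1212 t/hr


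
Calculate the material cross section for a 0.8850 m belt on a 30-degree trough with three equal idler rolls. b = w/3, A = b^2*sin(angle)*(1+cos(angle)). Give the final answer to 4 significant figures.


b = 0.8850/3 = 0.295 m
A = 0.295^2 * sin(30 deg) * (1 + cos(30 deg))
A = 0.08120 m^2


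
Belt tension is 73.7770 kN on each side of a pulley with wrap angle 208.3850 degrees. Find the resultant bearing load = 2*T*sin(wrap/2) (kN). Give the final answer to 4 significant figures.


F = 2 * 73.7770 * sin(208.3850/2 deg)
F = 143.1 kN


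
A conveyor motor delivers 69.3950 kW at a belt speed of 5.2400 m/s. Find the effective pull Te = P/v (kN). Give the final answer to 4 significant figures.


Te = P / v = 69.3950 / 5.2400
Te = 13.24 kN


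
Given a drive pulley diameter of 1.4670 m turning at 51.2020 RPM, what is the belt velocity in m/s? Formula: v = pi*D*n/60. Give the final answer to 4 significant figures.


v = pi * 1.4670 * 51.2020 / 60
v = 3.933 m/s


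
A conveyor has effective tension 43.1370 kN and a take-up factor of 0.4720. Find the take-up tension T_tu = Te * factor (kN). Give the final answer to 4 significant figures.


T_tu = 43.1370 * 0.4720
T_tu = 20.36 kN


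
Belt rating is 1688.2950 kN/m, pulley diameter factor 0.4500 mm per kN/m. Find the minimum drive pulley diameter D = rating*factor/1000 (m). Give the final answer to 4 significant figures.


D = 1688.2950 * 0.4500 / 1000
D = 0.7597 m


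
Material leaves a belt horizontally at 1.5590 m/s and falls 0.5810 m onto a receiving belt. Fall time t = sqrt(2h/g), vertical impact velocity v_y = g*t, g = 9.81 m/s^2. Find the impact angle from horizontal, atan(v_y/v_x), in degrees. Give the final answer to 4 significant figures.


t = sqrt(2*0.5810/9.81) = 0.344166 s
v_y = 9.81 * 0.344166 = 3.37627 m/s
angle = atan(3.37627 / 1.5590) = 65.21 deg


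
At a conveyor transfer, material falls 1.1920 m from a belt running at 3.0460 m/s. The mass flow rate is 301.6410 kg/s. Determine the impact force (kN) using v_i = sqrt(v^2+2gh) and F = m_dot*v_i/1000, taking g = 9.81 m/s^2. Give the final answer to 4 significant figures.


v_i = sqrt(3.0460^2 + 2*9.81*1.1920) = 5.71534 m/s
F = 301.6410 * 5.71534 / 1000
F = 1.724 kN


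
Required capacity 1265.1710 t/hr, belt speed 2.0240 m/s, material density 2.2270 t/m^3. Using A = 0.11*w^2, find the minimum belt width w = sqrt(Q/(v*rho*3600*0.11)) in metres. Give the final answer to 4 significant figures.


A_req = 1265.1710 / (2.0240 * 2.2270 * 3600) = 0.0779679 m^2
w = sqrt(0.0779679 / 0.11)
w = 0.8419 m


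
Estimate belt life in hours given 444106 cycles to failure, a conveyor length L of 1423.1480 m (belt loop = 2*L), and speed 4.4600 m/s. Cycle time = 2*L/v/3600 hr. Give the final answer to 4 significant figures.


cycle_time = 2 * 1423.1480 / 4.4600 / 3600 = 0.177273 hr
life = 444106 * 0.177273 = 78730 hours


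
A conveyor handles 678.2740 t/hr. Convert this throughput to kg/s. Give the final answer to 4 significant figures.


m_dot = 678.2740 * 1000 / 3600
m_dot = 188.4 kg/s


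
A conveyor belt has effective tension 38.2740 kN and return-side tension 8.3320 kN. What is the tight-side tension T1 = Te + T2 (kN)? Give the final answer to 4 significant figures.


T1 = Te + T2 = 38.2740 + 8.3320
T1 = 46.61 kN


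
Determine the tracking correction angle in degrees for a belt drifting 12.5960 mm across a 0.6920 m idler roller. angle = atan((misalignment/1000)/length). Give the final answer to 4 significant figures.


misalign_m = 12.5960 / 1000 = 0.012596 m
angle = atan(0.012596 / 0.6920)
angle = 1.043 deg


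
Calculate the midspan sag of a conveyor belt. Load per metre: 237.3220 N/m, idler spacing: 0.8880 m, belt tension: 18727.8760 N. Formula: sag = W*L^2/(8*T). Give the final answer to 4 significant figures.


sag = 237.3220 * 0.8880^2 / (8 * 18727.8760)
sag = 0.001249 m


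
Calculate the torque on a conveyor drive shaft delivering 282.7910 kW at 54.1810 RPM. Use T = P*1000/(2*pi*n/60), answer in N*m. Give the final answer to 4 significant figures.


omega = 2*pi*54.1810/60 = 5.67382 rad/s
T = 282.7910*1000 / 5.67382
T = 49840 N*m


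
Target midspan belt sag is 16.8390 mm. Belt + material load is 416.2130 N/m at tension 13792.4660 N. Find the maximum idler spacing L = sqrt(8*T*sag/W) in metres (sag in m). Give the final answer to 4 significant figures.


sag = 16.8390/1000 = 0.016839 m
L = sqrt(8 * 13792.4660 * 0.016839 / 416.2130)
L = 2.113 m


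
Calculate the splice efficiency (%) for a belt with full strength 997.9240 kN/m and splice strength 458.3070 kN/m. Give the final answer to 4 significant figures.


Eff = 458.3070 / 997.9240 * 100
Eff = 45.93 %


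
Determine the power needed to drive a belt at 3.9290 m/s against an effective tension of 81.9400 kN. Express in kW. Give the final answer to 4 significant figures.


P = Te * v = 81.9400 * 3.9290
P = 321.9 kW


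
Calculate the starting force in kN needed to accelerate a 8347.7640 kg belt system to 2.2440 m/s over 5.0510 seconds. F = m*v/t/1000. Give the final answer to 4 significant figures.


F = 8347.7640 * 2.2440 / 5.0510 / 1000
F = 3.709 kN


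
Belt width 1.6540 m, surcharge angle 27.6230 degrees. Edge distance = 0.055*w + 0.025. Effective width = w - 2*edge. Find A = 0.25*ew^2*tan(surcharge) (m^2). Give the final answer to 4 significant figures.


edge = 0.055*1.6540 + 0.025 = 0.11597 m
ew = 1.6540 - 2*0.11597 = 1.42206 m
A = 0.25 * 1.42206^2 * tan(27.6230 deg)
A = 0.2646 m^2


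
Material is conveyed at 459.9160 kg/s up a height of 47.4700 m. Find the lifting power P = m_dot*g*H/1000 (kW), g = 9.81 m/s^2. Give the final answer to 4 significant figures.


P = 459.9160 * 9.81 * 47.4700 / 1000
P = 214.2 kW


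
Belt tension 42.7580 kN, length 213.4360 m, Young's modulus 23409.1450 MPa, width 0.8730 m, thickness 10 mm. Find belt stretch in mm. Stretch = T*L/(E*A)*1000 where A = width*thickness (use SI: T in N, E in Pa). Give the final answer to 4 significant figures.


A = 0.8730 * 0.01 = 0.00873 m^2
Stretch = 42.7580*1000 * 213.4360 / (23409.1450e6 * 0.00873) * 1000
Stretch = 44.66 mm
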